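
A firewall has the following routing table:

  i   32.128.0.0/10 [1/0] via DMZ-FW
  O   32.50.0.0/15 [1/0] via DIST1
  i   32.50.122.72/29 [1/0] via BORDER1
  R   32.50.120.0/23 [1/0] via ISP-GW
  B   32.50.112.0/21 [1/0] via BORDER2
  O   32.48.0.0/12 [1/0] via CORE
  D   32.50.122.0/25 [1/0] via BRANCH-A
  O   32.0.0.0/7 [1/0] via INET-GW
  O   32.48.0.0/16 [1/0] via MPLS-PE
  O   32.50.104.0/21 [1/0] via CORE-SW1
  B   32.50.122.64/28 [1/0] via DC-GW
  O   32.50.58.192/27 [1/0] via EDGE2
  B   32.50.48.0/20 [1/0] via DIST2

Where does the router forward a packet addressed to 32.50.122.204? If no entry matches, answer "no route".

Routes whose prefix contains 32.50.122.204:
  32.0.0.0/7 (32.0.0.0 - 33.255.255.255) -> INET-GW
  32.48.0.0/12 (32.48.0.0 - 32.63.255.255) -> CORE
  32.50.0.0/15 (32.50.0.0 - 32.51.255.255) -> DIST1
More-specific entries that do NOT match:
  32.50.122.72/29 (32.50.122.72 - 32.50.122.79) does not contain 32.50.122.204
  32.50.122.64/28 (32.50.122.64 - 32.50.122.79) does not contain 32.50.122.204
  32.50.58.192/27 (32.50.58.192 - 32.50.58.223) does not contain 32.50.122.204
  32.50.122.0/25 (32.50.122.0 - 32.50.122.127) does not contain 32.50.122.204
  32.50.120.0/23 (32.50.120.0 - 32.50.121.255) does not contain 32.50.122.204
  32.50.112.0/21 (32.50.112.0 - 32.50.119.255) does not contain 32.50.122.204
  32.50.104.0/21 (32.50.104.0 - 32.50.111.255) does not contain 32.50.122.204
  32.50.48.0/20 (32.50.48.0 - 32.50.63.255) does not contain 32.50.122.204
  32.48.0.0/16 (32.48.0.0 - 32.48.255.255) does not contain 32.50.122.204
Longest matching prefix is /15 -> next hop DIST1.

DIST1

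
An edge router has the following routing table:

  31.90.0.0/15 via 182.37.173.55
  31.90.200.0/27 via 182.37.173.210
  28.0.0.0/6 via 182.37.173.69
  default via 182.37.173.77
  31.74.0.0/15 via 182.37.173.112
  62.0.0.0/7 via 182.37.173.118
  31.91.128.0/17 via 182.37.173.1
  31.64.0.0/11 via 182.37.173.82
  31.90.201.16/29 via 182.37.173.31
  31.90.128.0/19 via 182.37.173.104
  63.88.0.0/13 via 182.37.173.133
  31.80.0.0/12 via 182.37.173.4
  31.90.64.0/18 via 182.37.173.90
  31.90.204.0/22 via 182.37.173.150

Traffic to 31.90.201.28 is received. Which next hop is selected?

Routes whose prefix contains 31.90.201.28:
  0.0.0.0/0 (default, matches everything) -> 182.37.173.77
  28.0.0.0/6 (28.0.0.0 - 31.255.255.255) -> 182.37.173.69
  31.64.0.0/11 (31.64.0.0 - 31.95.255.255) -> 182.37.173.82
  31.80.0.0/12 (31.80.0.0 - 31.95.255.255) -> 182.37.173.4
  31.90.0.0/15 (31.90.0.0 - 31.91.255.255) -> 182.37.173.55
More-specific entries that do NOT match:
  31.90.201.16/29 (31.90.201.16 - 31.90.201.23) does not contain 31.90.201.28
  31.90.200.0/27 (31.90.200.0 - 31.90.200.31) does not contain 31.90.201.28
  31.90.204.0/22 (31.90.204.0 - 31.90.207.255) does not contain 31.90.201.28
  31.90.128.0/19 (31.90.128.0 - 31.90.159.255) does not contain 31.90.201.28
  31.90.64.0/18 (31.90.64.0 - 31.90.127.255) does not contain 31.90.201.28
  31.91.128.0/17 (31.91.128.0 - 31.91.255.255) does not contain 31.90.201.28
Longest matching prefix is /15 -> next hop 182.37.173.55.

182.37.173.55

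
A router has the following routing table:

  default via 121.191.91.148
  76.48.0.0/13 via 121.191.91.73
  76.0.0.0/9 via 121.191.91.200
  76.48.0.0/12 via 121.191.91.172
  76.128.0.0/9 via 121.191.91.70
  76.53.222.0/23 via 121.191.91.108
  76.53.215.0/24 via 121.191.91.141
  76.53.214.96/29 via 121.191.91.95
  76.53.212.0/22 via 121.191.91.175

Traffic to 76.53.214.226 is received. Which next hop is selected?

121.191.91.175

Routes whose prefix contains 76.53.214.226:
  0.0.0.0/0 (default, matches everything) -> 121.191.91.148
  76.0.0.0/9 (76.0.0.0 - 76.127.255.255) -> 121.191.91.200
  76.48.0.0/12 (76.48.0.0 - 76.63.255.255) -> 121.191.91.172
  76.48.0.0/13 (76.48.0.0 - 76.55.255.255) -> 121.191.91.73
  76.53.212.0/22 (76.53.212.0 - 76.53.215.255) -> 121.191.91.175
More-specific entries that do NOT match:
  76.53.214.96/29 (76.53.214.96 - 76.53.214.103) does not contain 76.53.214.226
  76.53.215.0/24 (76.53.215.0 - 76.53.215.255) does not contain 76.53.214.226
  76.53.222.0/23 (76.53.222.0 - 76.53.223.255) does not contain 76.53.214.226
Longest matching prefix is /22 -> next hop 121.191.91.175.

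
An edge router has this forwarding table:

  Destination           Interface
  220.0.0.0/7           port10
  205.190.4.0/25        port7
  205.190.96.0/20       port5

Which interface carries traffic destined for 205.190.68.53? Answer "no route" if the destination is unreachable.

No entry's prefix contains 205.190.68.53; there is no default route.

no route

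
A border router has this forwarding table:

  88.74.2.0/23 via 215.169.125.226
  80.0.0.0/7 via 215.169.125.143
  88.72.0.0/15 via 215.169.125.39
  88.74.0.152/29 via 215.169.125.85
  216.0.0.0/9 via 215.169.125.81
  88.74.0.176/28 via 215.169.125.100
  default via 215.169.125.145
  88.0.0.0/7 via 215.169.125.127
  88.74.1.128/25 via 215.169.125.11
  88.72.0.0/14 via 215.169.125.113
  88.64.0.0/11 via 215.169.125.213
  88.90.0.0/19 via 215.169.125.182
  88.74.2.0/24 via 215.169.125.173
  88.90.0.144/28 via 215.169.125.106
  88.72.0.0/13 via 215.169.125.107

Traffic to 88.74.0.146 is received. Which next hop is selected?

Routes whose prefix contains 88.74.0.146:
  0.0.0.0/0 (default, matches everything) -> 215.169.125.145
  88.0.0.0/7 (88.0.0.0 - 89.255.255.255) -> 215.169.125.127
  88.64.0.0/11 (88.64.0.0 - 88.95.255.255) -> 215.169.125.213
  88.72.0.0/13 (88.72.0.0 - 88.79.255.255) -> 215.169.125.107
  88.72.0.0/14 (88.72.0.0 - 88.75.255.255) -> 215.169.125.113
More-specific entries that do NOT match:
  88.74.0.152/29 (88.74.0.152 - 88.74.0.159) does not contain 88.74.0.146
  88.74.0.176/28 (88.74.0.176 - 88.74.0.191) does not contain 88.74.0.146
  88.90.0.144/28 (88.90.0.144 - 88.90.0.159) does not contain 88.74.0.146
  88.74.1.128/25 (88.74.1.128 - 88.74.1.255) does not contain 88.74.0.146
  88.74.2.0/24 (88.74.2.0 - 88.74.2.255) does not contain 88.74.0.146
  88.74.2.0/23 (88.74.2.0 - 88.74.3.255) does not contain 88.74.0.146
  88.90.0.0/19 (88.90.0.0 - 88.90.31.255) does not contain 88.74.0.146
  88.72.0.0/15 (88.72.0.0 - 88.73.255.255) does not contain 88.74.0.146
Longest matching prefix is /14 -> next hop 215.169.125.113.

215.169.125.113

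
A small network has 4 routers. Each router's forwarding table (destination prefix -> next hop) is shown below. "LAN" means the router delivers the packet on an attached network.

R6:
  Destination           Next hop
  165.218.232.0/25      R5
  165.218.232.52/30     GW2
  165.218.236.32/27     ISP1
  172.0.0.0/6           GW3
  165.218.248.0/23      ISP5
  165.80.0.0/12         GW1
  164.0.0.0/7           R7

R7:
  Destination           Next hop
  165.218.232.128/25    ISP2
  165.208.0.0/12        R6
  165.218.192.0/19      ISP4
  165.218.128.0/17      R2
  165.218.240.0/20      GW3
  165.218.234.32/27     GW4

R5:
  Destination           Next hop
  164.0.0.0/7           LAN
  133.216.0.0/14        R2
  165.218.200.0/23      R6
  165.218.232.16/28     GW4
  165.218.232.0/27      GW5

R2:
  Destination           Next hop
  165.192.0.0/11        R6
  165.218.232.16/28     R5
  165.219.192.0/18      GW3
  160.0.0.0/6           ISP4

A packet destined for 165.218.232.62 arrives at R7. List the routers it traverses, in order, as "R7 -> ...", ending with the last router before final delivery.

R7 -> R2 -> R6 -> R5

At R7: longest match for 165.218.232.62 is 165.218.128.0/17 -> R2
At R2: longest match for 165.218.232.62 is 165.192.0.0/11 -> R6
At R6: longest match for 165.218.232.62 is 165.218.232.0/25 -> R5
At R5: longest match for 165.218.232.62 is 164.0.0.0/7 -> LAN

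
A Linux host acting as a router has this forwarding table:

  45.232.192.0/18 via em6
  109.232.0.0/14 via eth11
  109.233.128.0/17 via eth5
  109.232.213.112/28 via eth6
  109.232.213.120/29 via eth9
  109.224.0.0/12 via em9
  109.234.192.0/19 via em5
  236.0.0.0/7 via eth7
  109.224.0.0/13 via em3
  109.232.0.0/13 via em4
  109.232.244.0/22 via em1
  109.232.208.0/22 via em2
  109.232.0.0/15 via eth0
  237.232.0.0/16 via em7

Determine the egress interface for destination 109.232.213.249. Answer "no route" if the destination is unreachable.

Routes whose prefix contains 109.232.213.249:
  109.224.0.0/12 (109.224.0.0 - 109.239.255.255) -> em9
  109.232.0.0/13 (109.232.0.0 - 109.239.255.255) -> em4
  109.232.0.0/14 (109.232.0.0 - 109.235.255.255) -> eth11
  109.232.0.0/15 (109.232.0.0 - 109.233.255.255) -> eth0
More-specific entries that do NOT match:
  109.232.213.120/29 (109.232.213.120 - 109.232.213.127) does not contain 109.232.213.249
  109.232.213.112/28 (109.232.213.112 - 109.232.213.127) does not contain 109.232.213.249
  109.232.244.0/22 (109.232.244.0 - 109.232.247.255) does not contain 109.232.213.249
  109.232.208.0/22 (109.232.208.0 - 109.232.211.255) does not contain 109.232.213.249
  109.234.192.0/19 (109.234.192.0 - 109.234.223.255) does not contain 109.232.213.249
  45.232.192.0/18 (45.232.192.0 - 45.232.255.255) does not contain 109.232.213.249
  109.233.128.0/17 (109.233.128.0 - 109.233.255.255) does not contain 109.232.213.249
  237.232.0.0/16 (237.232.0.0 - 237.232.255.255) does not contain 109.232.213.249
Longest matching prefix is /15 -> interface eth0.

eth0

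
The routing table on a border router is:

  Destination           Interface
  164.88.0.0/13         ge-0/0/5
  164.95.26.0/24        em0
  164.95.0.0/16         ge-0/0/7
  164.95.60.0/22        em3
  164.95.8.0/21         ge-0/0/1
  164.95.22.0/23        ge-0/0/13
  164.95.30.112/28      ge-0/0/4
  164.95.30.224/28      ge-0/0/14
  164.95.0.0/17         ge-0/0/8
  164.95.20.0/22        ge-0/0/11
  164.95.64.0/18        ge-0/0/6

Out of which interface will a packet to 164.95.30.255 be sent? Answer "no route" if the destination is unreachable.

Routes whose prefix contains 164.95.30.255:
  164.88.0.0/13 (164.88.0.0 - 164.95.255.255) -> ge-0/0/5
  164.95.0.0/16 (164.95.0.0 - 164.95.255.255) -> ge-0/0/7
  164.95.0.0/17 (164.95.0.0 - 164.95.127.255) -> ge-0/0/8
More-specific entries that do NOT match:
  164.95.30.112/28 (164.95.30.112 - 164.95.30.127) does not contain 164.95.30.255
  164.95.30.224/28 (164.95.30.224 - 164.95.30.239) does not contain 164.95.30.255
  164.95.26.0/24 (164.95.26.0 - 164.95.26.255) does not contain 164.95.30.255
  164.95.22.0/23 (164.95.22.0 - 164.95.23.255) does not contain 164.95.30.255
  164.95.60.0/22 (164.95.60.0 - 164.95.63.255) does not contain 164.95.30.255
  164.95.20.0/22 (164.95.20.0 - 164.95.23.255) does not contain 164.95.30.255
  164.95.8.0/21 (164.95.8.0 - 164.95.15.255) does not contain 164.95.30.255
  164.95.64.0/18 (164.95.64.0 - 164.95.127.255) does not contain 164.95.30.255
Longest matching prefix is /17 -> interface ge-0/0/8.

ge-0/0/8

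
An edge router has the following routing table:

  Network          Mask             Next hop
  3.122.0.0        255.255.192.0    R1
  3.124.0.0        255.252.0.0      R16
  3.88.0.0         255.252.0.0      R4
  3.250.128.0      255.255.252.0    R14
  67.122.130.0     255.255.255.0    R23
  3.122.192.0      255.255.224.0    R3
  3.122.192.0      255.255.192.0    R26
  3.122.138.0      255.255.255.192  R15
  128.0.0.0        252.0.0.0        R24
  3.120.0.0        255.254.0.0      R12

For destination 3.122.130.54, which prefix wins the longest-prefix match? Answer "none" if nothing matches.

none

3.122.130.54 is outside every listed prefix and there is no default route.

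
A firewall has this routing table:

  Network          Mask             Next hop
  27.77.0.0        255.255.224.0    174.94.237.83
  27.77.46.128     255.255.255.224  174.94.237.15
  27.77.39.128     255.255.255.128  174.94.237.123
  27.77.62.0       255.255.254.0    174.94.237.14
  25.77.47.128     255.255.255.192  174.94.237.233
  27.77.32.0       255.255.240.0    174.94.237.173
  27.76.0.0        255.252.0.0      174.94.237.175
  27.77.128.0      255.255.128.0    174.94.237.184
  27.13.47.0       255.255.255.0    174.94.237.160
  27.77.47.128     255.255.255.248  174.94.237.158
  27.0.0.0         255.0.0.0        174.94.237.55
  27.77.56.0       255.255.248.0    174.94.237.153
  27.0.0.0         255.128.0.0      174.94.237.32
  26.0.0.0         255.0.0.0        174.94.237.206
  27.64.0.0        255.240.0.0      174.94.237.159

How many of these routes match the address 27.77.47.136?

Prefixes containing 27.77.47.136:
  27.0.0.0/8 (27.0.0.0 - 27.255.255.255)
  27.0.0.0/9 (27.0.0.0 - 27.127.255.255)
  27.64.0.0/12 (27.64.0.0 - 27.79.255.255)
  27.76.0.0/14 (27.76.0.0 - 27.79.255.255)
  27.77.32.0/20 (27.77.32.0 - 27.77.47.255)
Total matching entries: 5.

5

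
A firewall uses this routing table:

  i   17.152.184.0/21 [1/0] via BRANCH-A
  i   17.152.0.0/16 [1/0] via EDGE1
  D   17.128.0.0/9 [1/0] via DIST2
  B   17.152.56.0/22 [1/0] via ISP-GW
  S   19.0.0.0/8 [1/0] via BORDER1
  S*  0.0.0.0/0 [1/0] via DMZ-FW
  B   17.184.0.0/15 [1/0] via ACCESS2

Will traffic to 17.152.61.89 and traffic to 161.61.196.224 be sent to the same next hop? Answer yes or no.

no

17.152.61.89: longest match 17.152.0.0/16 -> EDGE1
161.61.196.224: longest match 0.0.0.0/0 -> DMZ-FW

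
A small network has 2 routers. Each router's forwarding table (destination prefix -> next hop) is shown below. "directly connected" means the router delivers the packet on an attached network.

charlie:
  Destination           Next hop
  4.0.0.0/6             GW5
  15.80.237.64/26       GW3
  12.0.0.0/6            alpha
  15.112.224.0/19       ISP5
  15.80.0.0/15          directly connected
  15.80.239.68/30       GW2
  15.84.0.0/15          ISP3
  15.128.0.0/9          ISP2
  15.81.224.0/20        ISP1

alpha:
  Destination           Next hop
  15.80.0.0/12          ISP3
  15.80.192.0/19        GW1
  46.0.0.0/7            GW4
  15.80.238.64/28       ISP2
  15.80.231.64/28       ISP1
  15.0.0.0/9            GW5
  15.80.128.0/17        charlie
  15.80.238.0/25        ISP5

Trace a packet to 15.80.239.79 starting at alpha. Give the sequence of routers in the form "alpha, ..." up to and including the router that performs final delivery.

At alpha: longest match for 15.80.239.79 is 15.80.128.0/17 -> charlie
At charlie: longest match for 15.80.239.79 is 15.80.0.0/15 -> directly connected

alpha, charlie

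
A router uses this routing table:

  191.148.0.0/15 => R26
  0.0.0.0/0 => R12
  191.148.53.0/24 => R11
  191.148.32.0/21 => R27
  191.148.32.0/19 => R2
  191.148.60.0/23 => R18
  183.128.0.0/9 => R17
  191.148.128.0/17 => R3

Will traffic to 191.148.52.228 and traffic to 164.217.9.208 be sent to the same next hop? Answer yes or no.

no

191.148.52.228: longest match 191.148.32.0/19 -> R2
164.217.9.208: longest match 0.0.0.0/0 -> R12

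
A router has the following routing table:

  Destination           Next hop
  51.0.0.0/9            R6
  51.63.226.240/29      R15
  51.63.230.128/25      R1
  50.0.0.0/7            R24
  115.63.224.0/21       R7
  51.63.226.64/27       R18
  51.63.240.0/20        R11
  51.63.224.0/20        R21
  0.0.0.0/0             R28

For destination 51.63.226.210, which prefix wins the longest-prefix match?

Entries matching 51.63.226.210:
  0.0.0.0/0 (default, matches everything)
  50.0.0.0/7 (50.0.0.0 - 51.255.255.255)
  51.0.0.0/9 (51.0.0.0 - 51.127.255.255)
  51.63.224.0/20 (51.63.224.0 - 51.63.239.255)
Most specific is 51.63.224.0/20.

51.63.224.0/20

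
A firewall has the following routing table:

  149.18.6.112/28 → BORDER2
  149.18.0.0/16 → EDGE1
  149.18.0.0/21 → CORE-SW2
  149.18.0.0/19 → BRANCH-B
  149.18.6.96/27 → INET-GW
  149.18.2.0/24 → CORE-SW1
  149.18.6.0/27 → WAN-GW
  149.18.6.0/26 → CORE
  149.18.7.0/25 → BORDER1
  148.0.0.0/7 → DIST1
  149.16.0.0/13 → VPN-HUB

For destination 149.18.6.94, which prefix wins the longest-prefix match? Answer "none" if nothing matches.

Entries matching 149.18.6.94:
  148.0.0.0/7 (148.0.0.0 - 149.255.255.255)
  149.16.0.0/13 (149.16.0.0 - 149.23.255.255)
  149.18.0.0/16 (149.18.0.0 - 149.18.255.255)
  149.18.0.0/19 (149.18.0.0 - 149.18.31.255)
  149.18.0.0/21 (149.18.0.0 - 149.18.7.255)
Most specific is 149.18.0.0/21.

149.18.0.0/21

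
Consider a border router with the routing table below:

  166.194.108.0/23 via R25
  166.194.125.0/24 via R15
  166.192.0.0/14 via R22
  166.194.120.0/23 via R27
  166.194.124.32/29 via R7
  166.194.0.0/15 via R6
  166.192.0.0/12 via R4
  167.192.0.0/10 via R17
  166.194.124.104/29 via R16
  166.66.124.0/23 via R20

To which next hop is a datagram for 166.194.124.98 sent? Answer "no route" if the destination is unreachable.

R6

Routes whose prefix contains 166.194.124.98:
  166.192.0.0/12 (166.192.0.0 - 166.207.255.255) -> R4
  166.192.0.0/14 (166.192.0.0 - 166.195.255.255) -> R22
  166.194.0.0/15 (166.194.0.0 - 166.195.255.255) -> R6
More-specific entries that do NOT match:
  166.194.124.32/29 (166.194.124.32 - 166.194.124.39) does not contain 166.194.124.98
  166.194.124.104/29 (166.194.124.104 - 166.194.124.111) does not contain 166.194.124.98
  166.194.125.0/24 (166.194.125.0 - 166.194.125.255) does not contain 166.194.124.98
  166.194.108.0/23 (166.194.108.0 - 166.194.109.255) does not contain 166.194.124.98
  166.194.120.0/23 (166.194.120.0 - 166.194.121.255) does not contain 166.194.124.98
  166.66.124.0/23 (166.66.124.0 - 166.66.125.255) does not contain 166.194.124.98
Longest matching prefix is /15 -> next hop R6.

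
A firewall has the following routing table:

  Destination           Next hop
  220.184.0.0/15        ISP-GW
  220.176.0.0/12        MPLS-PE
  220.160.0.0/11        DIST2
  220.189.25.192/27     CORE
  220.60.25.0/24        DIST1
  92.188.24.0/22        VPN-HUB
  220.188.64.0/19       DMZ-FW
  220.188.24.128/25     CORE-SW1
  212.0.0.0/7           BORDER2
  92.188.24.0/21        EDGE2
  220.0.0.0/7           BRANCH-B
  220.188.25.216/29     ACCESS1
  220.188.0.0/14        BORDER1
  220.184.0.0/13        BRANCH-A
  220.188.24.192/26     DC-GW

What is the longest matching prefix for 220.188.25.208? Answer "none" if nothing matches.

Entries matching 220.188.25.208:
  220.0.0.0/7 (220.0.0.0 - 221.255.255.255)
  220.160.0.0/11 (220.160.0.0 - 220.191.255.255)
  220.176.0.0/12 (220.176.0.0 - 220.191.255.255)
  220.184.0.0/13 (220.184.0.0 - 220.191.255.255)
  220.188.0.0/14 (220.188.0.0 - 220.191.255.255)
Most specific is 220.188.0.0/14.

220.188.0.0/14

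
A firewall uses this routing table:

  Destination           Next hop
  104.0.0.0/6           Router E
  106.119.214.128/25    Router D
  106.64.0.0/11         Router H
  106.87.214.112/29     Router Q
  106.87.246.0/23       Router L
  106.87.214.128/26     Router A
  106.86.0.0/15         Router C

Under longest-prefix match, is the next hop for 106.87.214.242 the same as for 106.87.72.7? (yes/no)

yes

106.87.214.242: longest match 106.86.0.0/15 -> Router C
106.87.72.7: longest match 106.86.0.0/15 -> Router C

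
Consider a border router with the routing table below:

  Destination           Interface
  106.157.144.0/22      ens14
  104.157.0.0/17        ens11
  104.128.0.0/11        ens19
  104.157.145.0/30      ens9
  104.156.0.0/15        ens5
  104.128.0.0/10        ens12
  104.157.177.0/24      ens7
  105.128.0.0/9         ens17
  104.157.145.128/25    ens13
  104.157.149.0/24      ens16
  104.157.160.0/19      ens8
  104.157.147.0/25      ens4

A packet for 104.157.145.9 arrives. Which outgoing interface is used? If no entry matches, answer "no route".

Routes whose prefix contains 104.157.145.9:
  104.128.0.0/10 (104.128.0.0 - 104.191.255.255) -> ens12
  104.128.0.0/11 (104.128.0.0 - 104.159.255.255) -> ens19
  104.156.0.0/15 (104.156.0.0 - 104.157.255.255) -> ens5
More-specific entries that do NOT match:
  104.157.145.0/30 (104.157.145.0 - 104.157.145.3) does not contain 104.157.145.9
  104.157.145.128/25 (104.157.145.128 - 104.157.145.255) does not contain 104.157.145.9
  104.157.147.0/25 (104.157.147.0 - 104.157.147.127) does not contain 104.157.145.9
  104.157.177.0/24 (104.157.177.0 - 104.157.177.255) does not contain 104.157.145.9
  104.157.149.0/24 (104.157.149.0 - 104.157.149.255) does not contain 104.157.145.9
  106.157.144.0/22 (106.157.144.0 - 106.157.147.255) does not contain 104.157.145.9
  104.157.160.0/19 (104.157.160.0 - 104.157.191.255) does not contain 104.157.145.9
  104.157.0.0/17 (104.157.0.0 - 104.157.127.255) does not contain 104.157.145.9
Longest matching prefix is /15 -> interface ens5.

ens5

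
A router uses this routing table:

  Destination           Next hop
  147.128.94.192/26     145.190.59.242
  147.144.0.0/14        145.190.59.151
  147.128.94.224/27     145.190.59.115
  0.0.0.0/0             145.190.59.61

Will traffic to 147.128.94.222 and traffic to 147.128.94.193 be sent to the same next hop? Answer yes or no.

147.128.94.222: longest match 147.128.94.192/26 -> 145.190.59.242
147.128.94.193: longest match 147.128.94.192/26 -> 145.190.59.242

yes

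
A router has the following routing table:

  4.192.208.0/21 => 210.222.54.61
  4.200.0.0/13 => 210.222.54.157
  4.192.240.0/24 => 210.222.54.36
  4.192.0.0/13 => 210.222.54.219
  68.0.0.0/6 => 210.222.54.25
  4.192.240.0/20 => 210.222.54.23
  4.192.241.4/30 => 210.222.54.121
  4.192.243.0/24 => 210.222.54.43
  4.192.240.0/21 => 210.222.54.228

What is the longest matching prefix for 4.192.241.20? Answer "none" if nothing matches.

Entries matching 4.192.241.20:
  4.192.0.0/13 (4.192.0.0 - 4.199.255.255)
  4.192.240.0/20 (4.192.240.0 - 4.192.255.255)
  4.192.240.0/21 (4.192.240.0 - 4.192.247.255)
Most specific is 4.192.240.0/21.

4.192.240.0/21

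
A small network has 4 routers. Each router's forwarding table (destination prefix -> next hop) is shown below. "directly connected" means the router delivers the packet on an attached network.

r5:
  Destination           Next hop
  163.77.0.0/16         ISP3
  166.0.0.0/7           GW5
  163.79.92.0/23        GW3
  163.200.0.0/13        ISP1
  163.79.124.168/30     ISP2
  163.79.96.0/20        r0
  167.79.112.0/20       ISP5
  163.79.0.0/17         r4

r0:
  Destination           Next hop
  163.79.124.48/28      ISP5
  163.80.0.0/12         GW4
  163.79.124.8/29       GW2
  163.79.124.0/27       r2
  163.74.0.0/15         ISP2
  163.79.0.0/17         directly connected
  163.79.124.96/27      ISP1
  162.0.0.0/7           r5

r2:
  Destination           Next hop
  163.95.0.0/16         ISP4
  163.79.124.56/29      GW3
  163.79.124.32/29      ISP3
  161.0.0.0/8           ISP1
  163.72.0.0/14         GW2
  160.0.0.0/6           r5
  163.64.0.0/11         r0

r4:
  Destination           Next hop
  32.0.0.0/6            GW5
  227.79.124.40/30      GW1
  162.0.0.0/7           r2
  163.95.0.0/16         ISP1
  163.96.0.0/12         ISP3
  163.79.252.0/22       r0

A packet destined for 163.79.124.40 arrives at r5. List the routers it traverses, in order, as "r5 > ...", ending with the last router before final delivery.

At r5: longest match for 163.79.124.40 is 163.79.0.0/17 -> r4
At r4: longest match for 163.79.124.40 is 162.0.0.0/7 -> r2
At r2: longest match for 163.79.124.40 is 163.64.0.0/11 -> r0
At r0: longest match for 163.79.124.40 is 163.79.0.0/17 -> directly connected

r5 > r4 > r2 > r0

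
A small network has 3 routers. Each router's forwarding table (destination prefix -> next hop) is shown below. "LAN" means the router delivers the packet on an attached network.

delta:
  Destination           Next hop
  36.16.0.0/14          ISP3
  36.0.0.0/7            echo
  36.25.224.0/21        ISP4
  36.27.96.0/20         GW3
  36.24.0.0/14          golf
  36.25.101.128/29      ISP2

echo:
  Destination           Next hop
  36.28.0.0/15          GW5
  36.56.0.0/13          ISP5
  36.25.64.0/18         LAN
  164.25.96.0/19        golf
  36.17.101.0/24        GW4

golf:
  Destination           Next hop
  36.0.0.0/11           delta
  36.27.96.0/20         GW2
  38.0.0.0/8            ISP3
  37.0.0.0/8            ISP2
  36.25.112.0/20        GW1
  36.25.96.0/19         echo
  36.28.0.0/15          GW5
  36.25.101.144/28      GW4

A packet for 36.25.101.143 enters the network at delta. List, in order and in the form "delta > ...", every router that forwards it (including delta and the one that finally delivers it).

delta > golf > echo

At delta: longest match for 36.25.101.143 is 36.24.0.0/14 -> golf
At golf: longest match for 36.25.101.143 is 36.25.96.0/19 -> echo
At echo: longest match for 36.25.101.143 is 36.25.64.0/18 -> LAN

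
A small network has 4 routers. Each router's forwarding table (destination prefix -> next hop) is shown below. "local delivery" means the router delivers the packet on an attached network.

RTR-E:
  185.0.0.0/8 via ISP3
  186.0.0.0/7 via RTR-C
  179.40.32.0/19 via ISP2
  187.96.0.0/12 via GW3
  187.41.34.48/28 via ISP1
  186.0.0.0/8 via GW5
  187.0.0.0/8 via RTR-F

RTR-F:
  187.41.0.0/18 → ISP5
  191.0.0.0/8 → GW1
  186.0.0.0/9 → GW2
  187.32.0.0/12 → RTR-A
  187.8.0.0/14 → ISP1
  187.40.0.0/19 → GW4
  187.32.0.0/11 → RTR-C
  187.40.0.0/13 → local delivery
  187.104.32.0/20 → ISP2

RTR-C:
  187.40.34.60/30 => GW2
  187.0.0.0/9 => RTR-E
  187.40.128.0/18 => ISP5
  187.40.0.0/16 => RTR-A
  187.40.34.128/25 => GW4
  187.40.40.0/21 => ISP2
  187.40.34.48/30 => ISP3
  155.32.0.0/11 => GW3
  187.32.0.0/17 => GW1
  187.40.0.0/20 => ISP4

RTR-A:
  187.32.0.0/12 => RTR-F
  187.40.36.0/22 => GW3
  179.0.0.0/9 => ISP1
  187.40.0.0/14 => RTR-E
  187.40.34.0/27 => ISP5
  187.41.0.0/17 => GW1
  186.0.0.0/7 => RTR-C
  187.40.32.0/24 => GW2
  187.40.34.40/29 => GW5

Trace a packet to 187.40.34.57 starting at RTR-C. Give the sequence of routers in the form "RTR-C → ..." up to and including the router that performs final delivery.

RTR-C → RTR-A → RTR-E → RTR-F

At RTR-C: longest match for 187.40.34.57 is 187.40.0.0/16 -> RTR-A
At RTR-A: longest match for 187.40.34.57 is 187.40.0.0/14 -> RTR-E
At RTR-E: longest match for 187.40.34.57 is 187.0.0.0/8 -> RTR-F
At RTR-F: longest match for 187.40.34.57 is 187.40.0.0/13 -> local delivery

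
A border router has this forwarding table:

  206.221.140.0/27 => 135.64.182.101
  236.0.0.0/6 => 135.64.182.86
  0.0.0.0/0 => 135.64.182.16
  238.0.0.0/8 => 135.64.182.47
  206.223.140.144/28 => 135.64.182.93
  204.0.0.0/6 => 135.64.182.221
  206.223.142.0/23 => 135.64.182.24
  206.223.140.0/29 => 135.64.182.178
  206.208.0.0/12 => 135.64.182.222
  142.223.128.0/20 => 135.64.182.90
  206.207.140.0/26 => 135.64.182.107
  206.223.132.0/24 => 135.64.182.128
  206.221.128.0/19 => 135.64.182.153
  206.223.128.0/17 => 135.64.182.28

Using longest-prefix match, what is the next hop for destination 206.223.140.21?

135.64.182.28

Routes whose prefix contains 206.223.140.21:
  0.0.0.0/0 (default, matches everything) -> 135.64.182.16
  204.0.0.0/6 (204.0.0.0 - 207.255.255.255) -> 135.64.182.221
  206.208.0.0/12 (206.208.0.0 - 206.223.255.255) -> 135.64.182.222
  206.223.128.0/17 (206.223.128.0 - 206.223.255.255) -> 135.64.182.28
More-specific entries that do NOT match:
  206.223.140.0/29 (206.223.140.0 - 206.223.140.7) does not contain 206.223.140.21
  206.223.140.144/28 (206.223.140.144 - 206.223.140.159) does not contain 206.223.140.21
  206.221.140.0/27 (206.221.140.0 - 206.221.140.31) does not contain 206.223.140.21
  206.207.140.0/26 (206.207.140.0 - 206.207.140.63) does not contain 206.223.140.21
  206.223.132.0/24 (206.223.132.0 - 206.223.132.255) does not contain 206.223.140.21
  206.223.142.0/23 (206.223.142.0 - 206.223.143.255) does not contain 206.223.140.21
  142.223.128.0/20 (142.223.128.0 - 142.223.143.255) does not contain 206.223.140.21
  206.221.128.0/19 (206.221.128.0 - 206.221.159.255) does not contain 206.223.140.21
Longest matching prefix is /17 -> next hop 135.64.182.28.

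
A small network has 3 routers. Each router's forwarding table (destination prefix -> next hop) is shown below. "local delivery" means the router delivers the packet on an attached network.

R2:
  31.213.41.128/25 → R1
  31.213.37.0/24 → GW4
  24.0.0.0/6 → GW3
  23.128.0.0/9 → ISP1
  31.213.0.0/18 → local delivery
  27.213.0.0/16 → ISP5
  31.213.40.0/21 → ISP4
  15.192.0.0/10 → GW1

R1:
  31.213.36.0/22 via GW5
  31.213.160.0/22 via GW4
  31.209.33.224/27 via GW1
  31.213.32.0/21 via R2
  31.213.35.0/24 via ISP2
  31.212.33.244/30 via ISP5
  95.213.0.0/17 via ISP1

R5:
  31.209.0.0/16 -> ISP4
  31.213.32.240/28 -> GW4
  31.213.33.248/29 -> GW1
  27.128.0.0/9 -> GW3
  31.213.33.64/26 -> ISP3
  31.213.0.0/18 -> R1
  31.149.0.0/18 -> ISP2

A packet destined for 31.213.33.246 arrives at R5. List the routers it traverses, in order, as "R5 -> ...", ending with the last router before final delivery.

R5 -> R1 -> R2

At R5: longest match for 31.213.33.246 is 31.213.0.0/18 -> R1
At R1: longest match for 31.213.33.246 is 31.213.32.0/21 -> R2
At R2: longest match for 31.213.33.246 is 31.213.0.0/18 -> local delivery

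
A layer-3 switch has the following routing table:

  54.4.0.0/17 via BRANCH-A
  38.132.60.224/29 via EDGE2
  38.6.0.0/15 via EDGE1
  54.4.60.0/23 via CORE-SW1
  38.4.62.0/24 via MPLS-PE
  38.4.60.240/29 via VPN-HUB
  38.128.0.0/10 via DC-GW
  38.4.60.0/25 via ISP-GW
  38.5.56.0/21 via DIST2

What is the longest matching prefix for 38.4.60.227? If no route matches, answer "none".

38.4.60.227 is outside every listed prefix and there is no default route.

none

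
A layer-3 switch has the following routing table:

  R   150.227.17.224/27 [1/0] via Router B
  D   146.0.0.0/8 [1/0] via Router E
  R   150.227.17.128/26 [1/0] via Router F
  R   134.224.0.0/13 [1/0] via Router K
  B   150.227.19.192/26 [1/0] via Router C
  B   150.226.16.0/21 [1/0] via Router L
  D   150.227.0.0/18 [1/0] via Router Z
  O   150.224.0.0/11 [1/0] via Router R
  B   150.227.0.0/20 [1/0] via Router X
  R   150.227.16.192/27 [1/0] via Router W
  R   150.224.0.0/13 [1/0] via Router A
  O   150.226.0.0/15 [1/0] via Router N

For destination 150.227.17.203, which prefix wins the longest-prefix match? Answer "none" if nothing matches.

Entries matching 150.227.17.203:
  150.224.0.0/11 (150.224.0.0 - 150.255.255.255)
  150.224.0.0/13 (150.224.0.0 - 150.231.255.255)
  150.226.0.0/15 (150.226.0.0 - 150.227.255.255)
  150.227.0.0/18 (150.227.0.0 - 150.227.63.255)
Most specific is 150.227.0.0/18.

150.227.0.0/18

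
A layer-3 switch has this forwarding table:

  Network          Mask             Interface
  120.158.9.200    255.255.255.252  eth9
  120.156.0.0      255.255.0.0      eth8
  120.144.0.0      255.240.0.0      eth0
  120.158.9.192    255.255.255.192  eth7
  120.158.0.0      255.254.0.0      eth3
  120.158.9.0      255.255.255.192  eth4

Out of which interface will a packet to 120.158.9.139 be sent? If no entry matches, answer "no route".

eth3

Routes whose prefix contains 120.158.9.139:
  120.144.0.0/12 (120.144.0.0 - 120.159.255.255) -> eth0
  120.158.0.0/15 (120.158.0.0 - 120.159.255.255) -> eth3
More-specific entries that do NOT match:
  120.158.9.200/30 (120.158.9.200 - 120.158.9.203) does not contain 120.158.9.139
  120.158.9.192/26 (120.158.9.192 - 120.158.9.255) does not contain 120.158.9.139
  120.158.9.0/26 (120.158.9.0 - 120.158.9.63) does not contain 120.158.9.139
  120.156.0.0/16 (120.156.0.0 - 120.156.255.255) does not contain 120.158.9.139
Longest matching prefix is /15 -> interface eth3.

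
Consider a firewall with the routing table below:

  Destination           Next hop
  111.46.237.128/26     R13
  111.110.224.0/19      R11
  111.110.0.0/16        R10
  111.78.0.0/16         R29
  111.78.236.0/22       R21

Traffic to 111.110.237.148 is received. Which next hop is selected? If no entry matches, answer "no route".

Routes whose prefix contains 111.110.237.148:
  111.110.0.0/16 (111.110.0.0 - 111.110.255.255) -> R10
  111.110.224.0/19 (111.110.224.0 - 111.110.255.255) -> R11
More-specific entries that do NOT match:
  111.46.237.128/26 (111.46.237.128 - 111.46.237.191) does not contain 111.110.237.148
  111.78.236.0/22 (111.78.236.0 - 111.78.239.255) does not contain 111.110.237.148
Longest matching prefix is /19 -> next hop R11.

R11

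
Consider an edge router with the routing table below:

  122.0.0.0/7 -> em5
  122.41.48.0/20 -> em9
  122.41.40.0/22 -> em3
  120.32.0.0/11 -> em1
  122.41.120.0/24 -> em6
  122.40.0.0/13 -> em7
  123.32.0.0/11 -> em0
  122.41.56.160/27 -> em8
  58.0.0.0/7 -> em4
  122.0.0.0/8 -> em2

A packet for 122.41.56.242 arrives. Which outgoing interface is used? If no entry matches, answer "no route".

em9

Routes whose prefix contains 122.41.56.242:
  122.0.0.0/7 (122.0.0.0 - 123.255.255.255) -> em5
  122.0.0.0/8 (122.0.0.0 - 122.255.255.255) -> em2
  122.40.0.0/13 (122.40.0.0 - 122.47.255.255) -> em7
  122.41.48.0/20 (122.41.48.0 - 122.41.63.255) -> em9
More-specific entries that do NOT match:
  122.41.56.160/27 (122.41.56.160 - 122.41.56.191) does not contain 122.41.56.242
  122.41.120.0/24 (122.41.120.0 - 122.41.120.255) does not contain 122.41.56.242
  122.41.40.0/22 (122.41.40.0 - 122.41.43.255) does not contain 122.41.56.242
Longest matching prefix is /20 -> interface em9.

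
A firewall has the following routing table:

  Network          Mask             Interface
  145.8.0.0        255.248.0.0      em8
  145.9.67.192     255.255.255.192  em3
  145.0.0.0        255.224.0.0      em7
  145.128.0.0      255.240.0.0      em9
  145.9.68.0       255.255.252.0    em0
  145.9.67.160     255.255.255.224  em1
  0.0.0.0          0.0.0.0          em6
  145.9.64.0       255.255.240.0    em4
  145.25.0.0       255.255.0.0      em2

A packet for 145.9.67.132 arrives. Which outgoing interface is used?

Routes whose prefix contains 145.9.67.132:
  0.0.0.0/0 (default, matches everything) -> em6
  145.0.0.0/11 (145.0.0.0 - 145.31.255.255) -> em7
  145.8.0.0/13 (145.8.0.0 - 145.15.255.255) -> em8
  145.9.64.0/20 (145.9.64.0 - 145.9.79.255) -> em4
More-specific entries that do NOT match:
  145.9.67.160/27 (145.9.67.160 - 145.9.67.191) does not contain 145.9.67.132
  145.9.67.192/26 (145.9.67.192 - 145.9.67.255) does not contain 145.9.67.132
  145.9.68.0/22 (145.9.68.0 - 145.9.71.255) does not contain 145.9.67.132
Longest matching prefix is /20 -> interface em4.

em4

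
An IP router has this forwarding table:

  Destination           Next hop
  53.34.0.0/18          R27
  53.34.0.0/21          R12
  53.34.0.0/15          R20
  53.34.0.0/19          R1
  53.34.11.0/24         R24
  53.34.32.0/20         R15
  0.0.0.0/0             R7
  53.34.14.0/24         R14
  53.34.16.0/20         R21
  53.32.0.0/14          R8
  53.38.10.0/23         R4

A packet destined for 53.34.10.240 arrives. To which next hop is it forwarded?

Routes whose prefix contains 53.34.10.240:
  0.0.0.0/0 (default, matches everything) -> R7
  53.32.0.0/14 (53.32.0.0 - 53.35.255.255) -> R8
  53.34.0.0/15 (53.34.0.0 - 53.35.255.255) -> R20
  53.34.0.0/18 (53.34.0.0 - 53.34.63.255) -> R27
  53.34.0.0/19 (53.34.0.0 - 53.34.31.255) -> R1
More-specific entries that do NOT match:
  53.34.11.0/24 (53.34.11.0 - 53.34.11.255) does not contain 53.34.10.240
  53.34.14.0/24 (53.34.14.0 - 53.34.14.255) does not contain 53.34.10.240
  53.38.10.0/23 (53.38.10.0 - 53.38.11.255) does not contain 53.34.10.240
  53.34.0.0/21 (53.34.0.0 - 53.34.7.255) does not contain 53.34.10.240
  53.34.32.0/20 (53.34.32.0 - 53.34.47.255) does not contain 53.34.10.240
  53.34.16.0/20 (53.34.16.0 - 53.34.31.255) does not contain 53.34.10.240
Longest matching prefix is /19 -> next hop R1.

R1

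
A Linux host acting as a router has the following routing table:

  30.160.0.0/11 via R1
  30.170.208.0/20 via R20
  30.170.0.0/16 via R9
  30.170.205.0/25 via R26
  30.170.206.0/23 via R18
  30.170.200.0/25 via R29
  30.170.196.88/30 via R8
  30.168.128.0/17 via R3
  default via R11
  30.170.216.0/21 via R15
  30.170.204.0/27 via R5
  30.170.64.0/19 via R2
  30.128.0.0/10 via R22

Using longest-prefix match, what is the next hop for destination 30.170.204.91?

Routes whose prefix contains 30.170.204.91:
  0.0.0.0/0 (default, matches everything) -> R11
  30.128.0.0/10 (30.128.0.0 - 30.191.255.255) -> R22
  30.160.0.0/11 (30.160.0.0 - 30.191.255.255) -> R1
  30.170.0.0/16 (30.170.0.0 - 30.170.255.255) -> R9
More-specific entries that do NOT match:
  30.170.196.88/30 (30.170.196.88 - 30.170.196.91) does not contain 30.170.204.91
  30.170.204.0/27 (30.170.204.0 - 30.170.204.31) does not contain 30.170.204.91
  30.170.205.0/25 (30.170.205.0 - 30.170.205.127) does not contain 30.170.204.91
  30.170.200.0/25 (30.170.200.0 - 30.170.200.127) does not contain 30.170.204.91
  30.170.206.0/23 (30.170.206.0 - 30.170.207.255) does not contain 30.170.204.91
  30.170.216.0/21 (30.170.216.0 - 30.170.223.255) does not contain 30.170.204.91
  30.170.208.0/20 (30.170.208.0 - 30.170.223.255) does not contain 30.170.204.91
  30.170.64.0/19 (30.170.64.0 - 30.170.95.255) does not contain 30.170.204.91
  30.168.128.0/17 (30.168.128.0 - 30.168.255.255) does not contain 30.170.204.91
Longest matching prefix is /16 -> next hop R9.

R9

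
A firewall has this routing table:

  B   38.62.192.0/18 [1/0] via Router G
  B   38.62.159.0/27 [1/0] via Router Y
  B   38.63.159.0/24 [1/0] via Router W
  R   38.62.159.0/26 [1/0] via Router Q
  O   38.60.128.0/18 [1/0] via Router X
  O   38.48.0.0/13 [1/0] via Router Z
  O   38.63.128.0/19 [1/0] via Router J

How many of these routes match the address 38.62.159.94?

0

No listed prefix contains 38.62.159.94.
Total matching entries: 0.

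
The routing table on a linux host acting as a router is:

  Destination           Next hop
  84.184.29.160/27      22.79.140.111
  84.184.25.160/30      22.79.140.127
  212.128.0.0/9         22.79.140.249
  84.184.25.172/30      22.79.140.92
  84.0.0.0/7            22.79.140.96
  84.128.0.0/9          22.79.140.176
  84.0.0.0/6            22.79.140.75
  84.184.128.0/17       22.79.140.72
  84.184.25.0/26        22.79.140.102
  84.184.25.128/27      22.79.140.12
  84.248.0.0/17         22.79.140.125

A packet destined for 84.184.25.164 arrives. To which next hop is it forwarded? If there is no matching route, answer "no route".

22.79.140.176

Routes whose prefix contains 84.184.25.164:
  84.0.0.0/6 (84.0.0.0 - 87.255.255.255) -> 22.79.140.75
  84.0.0.0/7 (84.0.0.0 - 85.255.255.255) -> 22.79.140.96
  84.128.0.0/9 (84.128.0.0 - 84.255.255.255) -> 22.79.140.176
More-specific entries that do NOT match:
  84.184.25.160/30 (84.184.25.160 - 84.184.25.163) does not contain 84.184.25.164
  84.184.25.172/30 (84.184.25.172 - 84.184.25.175) does not contain 84.184.25.164
  84.184.29.160/27 (84.184.29.160 - 84.184.29.191) does not contain 84.184.25.164
  84.184.25.128/27 (84.184.25.128 - 84.184.25.159) does not contain 84.184.25.164
  84.184.25.0/26 (84.184.25.0 - 84.184.25.63) does not contain 84.184.25.164
  84.184.128.0/17 (84.184.128.0 - 84.184.255.255) does not contain 84.184.25.164
  84.248.0.0/17 (84.248.0.0 - 84.248.127.255) does not contain 84.184.25.164
Longest matching prefix is /9 -> next hop 22.79.140.176.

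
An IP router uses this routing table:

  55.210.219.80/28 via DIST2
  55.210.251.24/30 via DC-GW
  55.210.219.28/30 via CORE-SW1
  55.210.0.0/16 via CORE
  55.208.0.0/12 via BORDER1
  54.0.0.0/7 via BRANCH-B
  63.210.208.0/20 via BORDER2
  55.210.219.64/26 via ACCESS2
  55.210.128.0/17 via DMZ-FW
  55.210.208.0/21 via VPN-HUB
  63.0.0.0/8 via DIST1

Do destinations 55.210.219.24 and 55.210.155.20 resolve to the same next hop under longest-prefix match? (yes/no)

55.210.219.24: longest match 55.210.128.0/17 -> DMZ-FW
55.210.155.20: longest match 55.210.128.0/17 -> DMZ-FW

yes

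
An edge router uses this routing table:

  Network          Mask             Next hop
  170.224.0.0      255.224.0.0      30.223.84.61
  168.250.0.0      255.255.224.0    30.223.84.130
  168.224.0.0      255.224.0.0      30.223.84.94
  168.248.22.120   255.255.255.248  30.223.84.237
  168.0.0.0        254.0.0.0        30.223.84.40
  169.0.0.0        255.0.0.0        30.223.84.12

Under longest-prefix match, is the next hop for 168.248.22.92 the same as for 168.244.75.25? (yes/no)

yes

168.248.22.92: longest match 168.224.0.0/11 -> 30.223.84.94
168.244.75.25: longest match 168.224.0.0/11 -> 30.223.84.94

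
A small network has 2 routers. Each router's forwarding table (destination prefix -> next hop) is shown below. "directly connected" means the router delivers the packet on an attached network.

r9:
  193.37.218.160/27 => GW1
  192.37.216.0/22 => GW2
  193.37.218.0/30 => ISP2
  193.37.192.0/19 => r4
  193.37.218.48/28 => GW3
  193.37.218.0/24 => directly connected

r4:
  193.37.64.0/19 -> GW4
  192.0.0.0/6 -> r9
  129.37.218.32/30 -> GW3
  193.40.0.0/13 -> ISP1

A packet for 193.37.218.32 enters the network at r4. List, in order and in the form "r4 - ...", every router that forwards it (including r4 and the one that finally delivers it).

r4 - r9

At r4: longest match for 193.37.218.32 is 192.0.0.0/6 -> r9
At r9: longest match for 193.37.218.32 is 193.37.218.0/24 -> directly connected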